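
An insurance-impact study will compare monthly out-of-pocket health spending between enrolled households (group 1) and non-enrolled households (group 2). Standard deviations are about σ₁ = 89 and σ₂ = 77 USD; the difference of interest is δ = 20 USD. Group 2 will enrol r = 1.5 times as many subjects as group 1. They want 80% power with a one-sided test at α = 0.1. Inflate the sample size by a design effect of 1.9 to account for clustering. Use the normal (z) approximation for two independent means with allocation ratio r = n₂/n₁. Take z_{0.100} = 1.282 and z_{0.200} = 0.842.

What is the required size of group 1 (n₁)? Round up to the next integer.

n₁ = 255

n₁ = (z_α + z_β)² · (σ₁² + σ₂²/r) / δ²
   = (1.282 + 0.842)² · (89² + 77²/1.5) / 20²
   = 4.5114 · (7921 + 3952.7) / 400
   = 4.5114 · 11873.7 / 400
   = 133.92
Design effect: 1.9 × 133.92 = 254.44.
Round up → n₁ = 255; n₂ = r·n₁ = 1.5 × 255 = 383.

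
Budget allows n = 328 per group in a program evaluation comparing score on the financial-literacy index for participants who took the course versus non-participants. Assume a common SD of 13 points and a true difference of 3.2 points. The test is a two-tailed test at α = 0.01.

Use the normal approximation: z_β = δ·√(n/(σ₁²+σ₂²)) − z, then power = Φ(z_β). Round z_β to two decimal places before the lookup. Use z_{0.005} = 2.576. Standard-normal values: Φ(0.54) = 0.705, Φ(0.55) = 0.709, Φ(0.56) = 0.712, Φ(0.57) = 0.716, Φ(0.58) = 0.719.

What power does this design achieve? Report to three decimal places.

z_β = δ·√(n/(σ₁²+σ₂²)) − z_{α/2}
    = 3.2 · √(328/338) − 2.576
    = 3.2 · 0.98510 − 2.576
    = 3.1523 − 2.576 = 0.5763 → 0.58
Power = Φ(0.58) = 0.719.

Power ≈ 0.719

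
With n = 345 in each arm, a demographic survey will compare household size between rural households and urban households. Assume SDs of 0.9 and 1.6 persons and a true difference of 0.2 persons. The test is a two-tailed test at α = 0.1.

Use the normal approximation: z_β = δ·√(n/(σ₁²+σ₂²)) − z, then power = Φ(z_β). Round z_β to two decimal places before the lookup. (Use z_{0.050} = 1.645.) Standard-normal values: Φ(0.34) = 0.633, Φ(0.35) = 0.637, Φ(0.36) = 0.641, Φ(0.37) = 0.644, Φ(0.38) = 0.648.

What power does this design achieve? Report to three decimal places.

Power ≈ 0.648

z_β = δ·√(n/(σ₁²+σ₂²)) − z_{α/2}
    = 0.2 · √(345/3.37) − 1.645
    = 0.2 · 10.11800 − 1.645
    = 2.0236 − 1.645 = 0.3786 → 0.38
Power = Φ(0.38) = 0.648.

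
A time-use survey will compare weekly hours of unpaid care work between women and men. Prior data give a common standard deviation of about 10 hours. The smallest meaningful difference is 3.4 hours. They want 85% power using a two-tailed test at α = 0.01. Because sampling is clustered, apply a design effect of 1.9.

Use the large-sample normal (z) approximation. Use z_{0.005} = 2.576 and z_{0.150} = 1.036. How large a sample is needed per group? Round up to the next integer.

n = 429 per group

n = (z_{α/2} + z_β)² · (σ₁² + σ₂²) / δ²
  = (2.576 + 1.036)² · (2·10² = 200) / 3.4²
  = 13.0465 · 200 / 11.56
  = 225.72
Design effect: 1.9 × 225.72 = 428.87.
Round up → n = 429 per group.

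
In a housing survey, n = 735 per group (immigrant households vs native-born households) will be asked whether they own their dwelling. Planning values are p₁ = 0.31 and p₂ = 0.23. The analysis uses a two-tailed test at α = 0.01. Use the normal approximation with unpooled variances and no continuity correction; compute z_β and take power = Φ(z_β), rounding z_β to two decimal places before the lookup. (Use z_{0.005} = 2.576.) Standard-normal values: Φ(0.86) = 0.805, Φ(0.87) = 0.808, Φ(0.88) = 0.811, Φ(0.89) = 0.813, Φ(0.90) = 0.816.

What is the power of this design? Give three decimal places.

Power ≈ 0.813

z_β = |p₁−p₂|·√(n/[p₁q₁+p₂q₂]) − z_{α/2}
    = 0.08 · √(735/0.3910) − 2.576
    = 0.08 · 43.3566 − 2.576
    = 3.4685 − 2.576 = 0.8925 → 0.89
Power = Φ(0.89) = 0.813.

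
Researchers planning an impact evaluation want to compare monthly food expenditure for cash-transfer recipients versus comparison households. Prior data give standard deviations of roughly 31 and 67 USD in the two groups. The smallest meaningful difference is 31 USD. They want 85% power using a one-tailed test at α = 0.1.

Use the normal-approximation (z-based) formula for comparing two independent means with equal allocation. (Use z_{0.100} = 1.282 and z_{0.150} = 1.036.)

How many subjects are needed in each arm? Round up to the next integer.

n = (z_α + z_β)² · (σ₁² + σ₂²) / δ²
  = (1.282 + 1.036)² · (31² + 67² = 5450) / 31²
  = 5.3731 · 5450 / 961
  = 30.47
Round up → n = 31 per group.

n = 31 per group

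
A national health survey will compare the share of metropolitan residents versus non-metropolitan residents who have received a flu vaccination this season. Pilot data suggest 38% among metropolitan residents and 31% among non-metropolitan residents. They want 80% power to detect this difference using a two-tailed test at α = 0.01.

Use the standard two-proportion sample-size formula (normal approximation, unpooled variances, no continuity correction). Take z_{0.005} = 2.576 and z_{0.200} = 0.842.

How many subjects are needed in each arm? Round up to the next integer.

n = (z_{α/2} + z_β)² · [p₁(1−p₁) + p₂(1−p₂)] / (p₁ − p₂)²
  = (2.576 + 0.842)² · (0.38·0.62 + 0.31·0.69) / (0.07)²
  = (3.418)² · (0.2356 + 0.2139) / 0.0049
  = 11.6827 · 0.4495 / 0.0049
  = 1071.71
Round up → n = 1072 per group.

n = 1072 per group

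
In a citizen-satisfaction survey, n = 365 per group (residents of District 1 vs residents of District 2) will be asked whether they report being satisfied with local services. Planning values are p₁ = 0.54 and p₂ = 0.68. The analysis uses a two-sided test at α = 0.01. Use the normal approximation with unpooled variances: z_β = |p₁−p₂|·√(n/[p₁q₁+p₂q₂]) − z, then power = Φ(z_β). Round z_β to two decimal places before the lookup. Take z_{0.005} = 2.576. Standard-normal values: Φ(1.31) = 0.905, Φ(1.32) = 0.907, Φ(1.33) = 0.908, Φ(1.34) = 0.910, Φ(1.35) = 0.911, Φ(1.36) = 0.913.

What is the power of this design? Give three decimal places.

z_β = |p₁−p₂|·√(n/[p₁q₁+p₂q₂]) − z_{α/2}
    = 0.14 · √(365/0.4660) − 2.576
    = 0.14 · 27.9868 − 2.576
    = 3.9182 − 2.576 = 1.3422 → 1.34
Power = Φ(1.34) = 0.910.

Power ≈ 0.910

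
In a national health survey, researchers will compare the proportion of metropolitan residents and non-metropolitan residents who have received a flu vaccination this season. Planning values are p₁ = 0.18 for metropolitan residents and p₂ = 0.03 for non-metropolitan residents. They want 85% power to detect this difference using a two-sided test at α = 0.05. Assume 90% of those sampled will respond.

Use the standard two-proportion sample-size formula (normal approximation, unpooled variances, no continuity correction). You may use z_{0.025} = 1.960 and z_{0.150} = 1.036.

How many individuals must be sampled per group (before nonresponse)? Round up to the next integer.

n = (z_{α/2} + z_β)² · [p₁(1−p₁) + p₂(1−p₂)] / (p₁ − p₂)²
  = (1.960 + 1.036)² · (0.18·0.82 + 0.03·0.97) / (0.15)²
  = (2.996)² · (0.1476 + 0.0291) / 0.0225
  = 8.9760 · 0.1767 / 0.0225
  = 70.49
Adjust for 90% response: 70.49 / 0.90 = 78.32.
Round up → n = 79 per group.

n = 79 per group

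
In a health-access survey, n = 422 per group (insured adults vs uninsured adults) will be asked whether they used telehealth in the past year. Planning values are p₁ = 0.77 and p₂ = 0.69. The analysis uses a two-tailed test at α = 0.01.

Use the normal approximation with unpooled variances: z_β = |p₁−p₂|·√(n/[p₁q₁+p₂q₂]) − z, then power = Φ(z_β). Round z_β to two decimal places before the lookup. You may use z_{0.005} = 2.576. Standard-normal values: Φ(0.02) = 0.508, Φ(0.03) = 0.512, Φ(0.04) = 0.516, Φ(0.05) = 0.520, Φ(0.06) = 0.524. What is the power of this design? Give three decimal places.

z_β = |p₁−p₂|·√(n/[p₁q₁+p₂q₂]) − z_{α/2}
    = 0.08 · √(422/0.3910) − 2.576
    = 0.08 · 32.8525 − 2.576
    = 2.6282 − 2.576 = 0.0522 → 0.05
Power = Φ(0.05) = 0.520.

Power ≈ 0.520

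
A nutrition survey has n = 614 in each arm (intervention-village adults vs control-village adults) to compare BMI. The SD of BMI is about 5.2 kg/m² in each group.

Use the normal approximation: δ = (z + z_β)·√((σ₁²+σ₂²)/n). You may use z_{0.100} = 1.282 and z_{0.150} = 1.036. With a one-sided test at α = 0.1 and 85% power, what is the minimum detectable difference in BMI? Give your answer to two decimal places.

δ = (z_α + z_β) · √((σ₁²+σ₂²)/n)
  = (1.282 + 1.036) · √(54.08/614)
  = 2.318 · √0.08808
  = 2.318 · 0.2968
  = 0.6879

Minimum detectable difference ≈ 0.69 kg/m²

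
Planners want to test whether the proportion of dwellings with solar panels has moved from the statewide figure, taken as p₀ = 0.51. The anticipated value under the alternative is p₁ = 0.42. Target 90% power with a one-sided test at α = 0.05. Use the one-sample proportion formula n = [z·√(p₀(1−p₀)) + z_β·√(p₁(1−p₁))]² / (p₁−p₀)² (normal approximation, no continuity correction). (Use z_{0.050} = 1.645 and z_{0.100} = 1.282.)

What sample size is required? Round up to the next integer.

n = 262

n = [z_α·√(p₀q₀) + z_β·√(p₁q₁)]² / (p₁ − p₀)²
  = [1.645·√(0.51·0.49) + 1.282·√(0.42·0.58)]² / (-0.09)²
  = [1.645·0.4999 + 1.282·0.4936]² / 0.0081
  = [1.4551]² / 0.0081
  = 261.39
Round up → n = 262.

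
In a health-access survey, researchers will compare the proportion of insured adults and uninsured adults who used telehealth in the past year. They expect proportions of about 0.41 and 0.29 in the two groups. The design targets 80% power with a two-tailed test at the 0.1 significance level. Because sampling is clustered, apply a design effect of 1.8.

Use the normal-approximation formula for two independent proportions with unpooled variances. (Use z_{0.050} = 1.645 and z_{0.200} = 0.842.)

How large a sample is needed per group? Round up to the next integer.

n = (z_{α/2} + z_β)² · [p₁(1−p₁) + p₂(1−p₂)] / (p₁ − p₂)²
  = (1.645 + 0.842)² · (0.41·0.59 + 0.29·0.71) / (0.12)²
  = (2.487)² · (0.2419 + 0.2059) / 0.0144
  = 6.1852 · 0.4478 / 0.0144
  = 192.34
Design effect: 1.8 × 192.34 = 346.21.
Round up → n = 347 per group.

n = 347 per group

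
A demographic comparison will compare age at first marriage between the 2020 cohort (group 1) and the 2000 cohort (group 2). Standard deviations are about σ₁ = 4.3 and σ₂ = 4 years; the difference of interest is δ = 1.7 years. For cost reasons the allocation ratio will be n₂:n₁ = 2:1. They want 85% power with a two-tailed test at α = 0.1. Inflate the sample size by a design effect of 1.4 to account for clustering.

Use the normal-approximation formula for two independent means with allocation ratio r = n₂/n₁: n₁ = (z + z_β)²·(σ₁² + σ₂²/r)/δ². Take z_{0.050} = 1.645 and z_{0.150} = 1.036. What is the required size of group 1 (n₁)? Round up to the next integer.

n₁ = 93

n₁ = (z_{α/2} + z_β)² · (σ₁² + σ₂²/r) / δ²
   = (1.645 + 1.036)² · (4.3² + 4²/2) / 1.7²
   = 7.1878 · (18.49 + 8) / 2.89
   = 7.1878 · 26.49 / 2.89
   = 65.88
Design effect: 1.4 × 65.88 = 92.24.
Round up → n₁ = 93; n₂ = r·n₁ = 2 × 93 = 186.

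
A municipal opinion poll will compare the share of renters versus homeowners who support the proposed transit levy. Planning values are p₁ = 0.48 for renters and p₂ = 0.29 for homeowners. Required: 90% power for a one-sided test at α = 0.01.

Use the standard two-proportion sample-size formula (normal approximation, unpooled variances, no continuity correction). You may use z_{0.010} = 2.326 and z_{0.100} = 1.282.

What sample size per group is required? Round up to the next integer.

n = (z_α + z_β)² · [p₁(1−p₁) + p₂(1−p₂)] / (p₁ − p₂)²
  = (2.326 + 1.282)² · (0.48·0.52 + 0.29·0.71) / (0.19)²
  = (3.608)² · (0.2496 + 0.2059) / 0.0361
  = 13.0177 · 0.4555 / 0.0361
  = 164.25
Round up → n = 165 per group.

n = 165 per group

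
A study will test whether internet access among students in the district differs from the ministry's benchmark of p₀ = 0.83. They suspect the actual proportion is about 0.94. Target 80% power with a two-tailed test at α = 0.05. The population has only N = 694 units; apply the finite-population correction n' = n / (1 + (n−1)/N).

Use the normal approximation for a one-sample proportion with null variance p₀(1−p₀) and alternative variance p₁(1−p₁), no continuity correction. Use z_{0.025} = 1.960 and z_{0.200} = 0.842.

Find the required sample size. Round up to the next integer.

n = [z_{α/2}·√(p₀q₀) + z_β·√(p₁q₁)]² / (p₁ − p₀)²
  = [1.960·√(0.83·0.17) + 0.842·√(0.94·0.06)]² / (0.11)²
  = [1.960·0.3756 + 0.842·0.2375]² / 0.0121
  = [0.9362]² / 0.0121
  = 72.44
Finite-population correction (N = 694): 72.44 / (1 + (72.44 − 1)/694) = 65.68.
Round up → n = 66.

n = 66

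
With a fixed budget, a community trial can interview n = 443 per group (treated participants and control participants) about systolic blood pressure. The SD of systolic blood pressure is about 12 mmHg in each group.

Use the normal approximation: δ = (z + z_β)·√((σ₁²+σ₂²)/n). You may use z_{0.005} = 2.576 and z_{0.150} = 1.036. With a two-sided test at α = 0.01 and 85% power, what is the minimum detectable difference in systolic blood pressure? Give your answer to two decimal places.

Minimum detectable difference ≈ 2.91 mmHg

δ = (z_{α/2} + z_β) · √((σ₁²+σ₂²)/n)
  = (2.576 + 1.036) · √(288/443)
  = 3.612 · √0.65011
  = 3.612 · 0.8063
  = 2.9123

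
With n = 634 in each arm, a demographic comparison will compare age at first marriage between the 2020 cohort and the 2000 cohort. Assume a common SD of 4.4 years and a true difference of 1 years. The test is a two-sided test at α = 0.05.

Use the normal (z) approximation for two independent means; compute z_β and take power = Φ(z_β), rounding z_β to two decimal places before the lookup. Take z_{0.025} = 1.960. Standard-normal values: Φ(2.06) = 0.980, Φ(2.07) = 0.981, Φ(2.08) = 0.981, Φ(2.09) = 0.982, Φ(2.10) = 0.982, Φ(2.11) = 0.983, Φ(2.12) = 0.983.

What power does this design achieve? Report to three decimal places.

z_β = δ·√(n/(σ₁²+σ₂²)) − z_{α/2}
    = 1 · √(634/38.72) − 1.960
    = 1 · 4.04648 − 1.960
    = 4.0465 − 1.960 = 2.0865 → 2.09
Power = Φ(2.09) = 0.982.

Power ≈ 0.982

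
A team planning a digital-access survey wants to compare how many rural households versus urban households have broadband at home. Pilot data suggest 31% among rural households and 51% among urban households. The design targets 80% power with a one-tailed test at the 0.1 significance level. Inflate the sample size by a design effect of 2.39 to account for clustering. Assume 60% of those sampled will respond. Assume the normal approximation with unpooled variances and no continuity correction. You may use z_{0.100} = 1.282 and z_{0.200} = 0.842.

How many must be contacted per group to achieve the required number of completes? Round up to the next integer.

n = (z_α + z_β)² · [p₁(1−p₁) + p₂(1−p₂)] / (p₁ − p₂)²
  = (1.282 + 0.842)² · (0.31·0.69 + 0.51·0.49) / (-0.20)²
  = (2.124)² · (0.2139 + 0.2499) / 0.0400
  = 4.5114 · 0.4638 / 0.0400
  = 52.31
Design effect: 2.39 × 52.31 = 125.02.
Adjust for 60% response: 125.02 / 0.60 = 208.37.
Round up → n = 209 per group.

n = 209 per group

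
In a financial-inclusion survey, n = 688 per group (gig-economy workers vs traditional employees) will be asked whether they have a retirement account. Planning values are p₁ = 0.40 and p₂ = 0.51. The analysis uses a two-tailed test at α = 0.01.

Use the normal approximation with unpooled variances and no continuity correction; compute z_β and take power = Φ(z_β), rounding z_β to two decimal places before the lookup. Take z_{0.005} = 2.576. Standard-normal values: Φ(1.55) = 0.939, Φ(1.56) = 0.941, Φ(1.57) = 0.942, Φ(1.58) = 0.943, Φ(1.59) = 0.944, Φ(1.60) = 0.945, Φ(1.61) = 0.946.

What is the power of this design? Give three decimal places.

z_β = |p₁−p₂|·√(n/[p₁q₁+p₂q₂]) − z_{α/2}
    = 0.11 · √(688/0.4899) − 2.576
    = 0.11 · 37.4749 − 2.576
    = 4.1222 − 2.576 = 1.5462 → 1.55
Power = Φ(1.55) = 0.939.

Power ≈ 0.939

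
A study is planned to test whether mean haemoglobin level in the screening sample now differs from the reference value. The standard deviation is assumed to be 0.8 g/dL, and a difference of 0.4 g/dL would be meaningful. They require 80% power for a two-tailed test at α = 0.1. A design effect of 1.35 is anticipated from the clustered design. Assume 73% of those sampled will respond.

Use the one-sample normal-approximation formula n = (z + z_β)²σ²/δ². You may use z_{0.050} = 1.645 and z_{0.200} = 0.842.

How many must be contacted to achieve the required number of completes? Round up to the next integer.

n = (z_{α/2} + z_β)² · σ² / δ²
  = (1.645 + 0.842)² · 0.8² / 0.4²
  = 6.1852 · 0.64 / 0.16
  = 24.74
Design effect: 1.35 × 24.74 = 33.40.
Adjust for 73% response: 33.40 / 0.73 = 45.75.
Round up → n = 46.

n = 46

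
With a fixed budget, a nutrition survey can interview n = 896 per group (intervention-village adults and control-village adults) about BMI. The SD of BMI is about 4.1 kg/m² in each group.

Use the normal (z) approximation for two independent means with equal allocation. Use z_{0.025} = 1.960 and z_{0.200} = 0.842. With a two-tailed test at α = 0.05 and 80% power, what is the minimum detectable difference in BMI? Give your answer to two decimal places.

Minimum detectable difference ≈ 0.54 kg/m²

δ = (z_{α/2} + z_β) · √((σ₁²+σ₂²)/n)
  = (1.960 + 0.842) · √(33.62/896)
  = 2.802 · √0.03752
  = 2.802 · 0.1937
  = 0.5428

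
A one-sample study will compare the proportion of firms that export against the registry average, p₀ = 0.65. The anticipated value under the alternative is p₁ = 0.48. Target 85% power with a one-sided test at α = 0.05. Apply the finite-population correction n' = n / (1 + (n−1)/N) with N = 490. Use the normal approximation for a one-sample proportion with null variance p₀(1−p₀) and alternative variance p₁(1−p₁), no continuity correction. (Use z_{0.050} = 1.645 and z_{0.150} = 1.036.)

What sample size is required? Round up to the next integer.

n = [z_α·√(p₀q₀) + z_β·√(p₁q₁)]² / (p₁ − p₀)²
  = [1.645·√(0.65·0.35) + 1.036·√(0.48·0.52)]² / (-0.17)²
  = [1.645·0.4770 + 1.036·0.4996]² / 0.0289
  = [1.3022]² / 0.0289
  = 58.68
Finite-population correction (N = 490): 58.68 / (1 + (58.68 − 1)/490) = 52.50.
Round up → n = 53.

n = 53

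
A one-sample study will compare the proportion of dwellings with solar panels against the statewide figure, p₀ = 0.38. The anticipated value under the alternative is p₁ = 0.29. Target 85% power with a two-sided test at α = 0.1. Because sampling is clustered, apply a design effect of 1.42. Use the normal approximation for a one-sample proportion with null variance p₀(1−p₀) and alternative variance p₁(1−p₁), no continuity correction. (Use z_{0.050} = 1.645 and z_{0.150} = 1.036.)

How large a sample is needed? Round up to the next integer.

n = 283

n = [z_{α/2}·√(p₀q₀) + z_β·√(p₁q₁)]² / (p₁ − p₀)²
  = [1.645·√(0.38·0.62) + 1.036·√(0.29·0.71)]² / (-0.09)²
  = [1.645·0.4854 + 1.036·0.4538]² / 0.0081
  = [1.2686]² / 0.0081
  = 198.67
Design effect: 1.42 × 198.67 = 282.11.
Round up → n = 283.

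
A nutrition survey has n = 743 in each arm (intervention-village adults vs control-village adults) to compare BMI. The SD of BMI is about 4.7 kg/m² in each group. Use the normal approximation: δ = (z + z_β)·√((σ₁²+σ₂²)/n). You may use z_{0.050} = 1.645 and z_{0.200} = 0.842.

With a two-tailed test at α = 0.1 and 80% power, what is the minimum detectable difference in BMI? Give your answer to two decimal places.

δ = (z_{α/2} + z_β) · √((σ₁²+σ₂²)/n)
  = (1.645 + 0.842) · √(44.18/743)
  = 2.487 · √0.05946
  = 2.487 · 0.2438
  = 0.6064

Minimum detectable difference ≈ 0.61 kg/m²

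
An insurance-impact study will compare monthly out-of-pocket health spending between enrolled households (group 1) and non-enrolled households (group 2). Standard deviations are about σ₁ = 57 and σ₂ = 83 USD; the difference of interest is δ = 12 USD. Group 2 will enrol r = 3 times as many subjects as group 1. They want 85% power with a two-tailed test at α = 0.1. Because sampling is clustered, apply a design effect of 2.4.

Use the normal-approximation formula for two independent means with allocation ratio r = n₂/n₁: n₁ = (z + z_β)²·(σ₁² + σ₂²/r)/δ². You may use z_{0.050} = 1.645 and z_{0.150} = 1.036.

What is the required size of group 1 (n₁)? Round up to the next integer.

n₁ = 665

n₁ = (z_{α/2} + z_β)² · (σ₁² + σ₂²/r) / δ²
   = (1.645 + 1.036)² · (57² + 83²/3) / 12²
   = 7.1878 · (3249 + 2296.3) / 144
   = 7.1878 · 5545.3 / 144
   = 276.80
Design effect: 2.4 × 276.80 = 664.31.
Round up → n₁ = 665; n₂ = r·n₁ = 3 × 665 = 1995.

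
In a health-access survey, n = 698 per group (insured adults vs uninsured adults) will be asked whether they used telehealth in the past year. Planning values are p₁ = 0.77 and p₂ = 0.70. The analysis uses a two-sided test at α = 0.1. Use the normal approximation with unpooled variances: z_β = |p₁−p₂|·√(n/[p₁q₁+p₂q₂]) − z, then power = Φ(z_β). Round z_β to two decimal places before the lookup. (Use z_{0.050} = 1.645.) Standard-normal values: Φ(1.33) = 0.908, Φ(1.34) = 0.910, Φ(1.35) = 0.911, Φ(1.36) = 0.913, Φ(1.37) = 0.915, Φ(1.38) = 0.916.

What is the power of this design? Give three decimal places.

Power ≈ 0.908

z_β = |p₁−p₂|·√(n/[p₁q₁+p₂q₂]) − z_{α/2}
    = 0.07 · √(698/0.3871) − 1.645
    = 0.07 · 42.4635 − 1.645
    = 2.9724 − 1.645 = 1.3274 → 1.33
Power = Φ(1.33) = 0.908.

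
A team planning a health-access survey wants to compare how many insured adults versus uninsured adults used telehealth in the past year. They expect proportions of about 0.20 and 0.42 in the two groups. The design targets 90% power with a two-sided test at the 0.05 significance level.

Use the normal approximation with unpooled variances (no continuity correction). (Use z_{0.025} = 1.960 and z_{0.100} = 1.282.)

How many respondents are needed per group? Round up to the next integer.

n = (z_{α/2} + z_β)² · [p₁(1−p₁) + p₂(1−p₂)] / (p₁ − p₂)²
  = (1.960 + 1.282)² · (0.20·0.80 + 0.42·0.58) / (-0.22)²
  = (3.242)² · (0.1600 + 0.2436) / 0.0484
  = 10.5106 · 0.4036 / 0.0484
  = 87.65
Round up → n = 88 per group.

n = 88 per group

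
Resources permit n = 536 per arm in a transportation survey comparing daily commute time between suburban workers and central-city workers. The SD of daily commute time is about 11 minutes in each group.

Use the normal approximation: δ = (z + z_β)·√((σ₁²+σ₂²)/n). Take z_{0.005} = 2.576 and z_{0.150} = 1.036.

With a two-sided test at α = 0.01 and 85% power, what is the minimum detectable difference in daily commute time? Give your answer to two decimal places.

Minimum detectable difference ≈ 2.43 minutes

δ = (z_{α/2} + z_β) · √((σ₁²+σ₂²)/n)
  = (2.576 + 1.036) · √(242/536)
  = 3.612 · √0.45149
  = 3.612 · 0.6719
  = 2.4270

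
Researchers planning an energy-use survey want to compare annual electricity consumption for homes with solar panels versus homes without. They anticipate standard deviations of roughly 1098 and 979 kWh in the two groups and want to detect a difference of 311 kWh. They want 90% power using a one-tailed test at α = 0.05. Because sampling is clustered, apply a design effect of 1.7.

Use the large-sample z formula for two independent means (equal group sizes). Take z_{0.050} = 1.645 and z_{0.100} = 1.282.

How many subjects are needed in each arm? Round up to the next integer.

n = (z_α + z_β)² · (σ₁² + σ₂²) / δ²
  = (1.645 + 1.282)² · (1098² + 979² = 2164045) / 311²
  = 8.5673 · 2164045 / 96721
  = 191.69
Design effect: 1.7 × 191.69 = 325.87.
Round up → n = 326 per group.

n = 326 per group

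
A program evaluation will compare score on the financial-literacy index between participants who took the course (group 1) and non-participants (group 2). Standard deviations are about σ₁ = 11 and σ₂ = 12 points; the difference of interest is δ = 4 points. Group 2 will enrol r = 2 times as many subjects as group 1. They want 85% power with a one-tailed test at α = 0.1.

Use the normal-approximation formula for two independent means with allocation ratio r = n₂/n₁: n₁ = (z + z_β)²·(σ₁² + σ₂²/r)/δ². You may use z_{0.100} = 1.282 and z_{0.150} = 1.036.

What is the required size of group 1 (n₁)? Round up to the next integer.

n₁ = (z_α + z_β)² · (σ₁² + σ₂²/r) / δ²
   = (1.282 + 1.036)² · (11² + 12²/2) / 4²
   = 5.3731 · (121 + 72) / 16
   = 5.3731 · 193 / 16
   = 64.81
Round up → n₁ = 65; n₂ = r·n₁ = 2 × 65 = 130.

n₁ = 65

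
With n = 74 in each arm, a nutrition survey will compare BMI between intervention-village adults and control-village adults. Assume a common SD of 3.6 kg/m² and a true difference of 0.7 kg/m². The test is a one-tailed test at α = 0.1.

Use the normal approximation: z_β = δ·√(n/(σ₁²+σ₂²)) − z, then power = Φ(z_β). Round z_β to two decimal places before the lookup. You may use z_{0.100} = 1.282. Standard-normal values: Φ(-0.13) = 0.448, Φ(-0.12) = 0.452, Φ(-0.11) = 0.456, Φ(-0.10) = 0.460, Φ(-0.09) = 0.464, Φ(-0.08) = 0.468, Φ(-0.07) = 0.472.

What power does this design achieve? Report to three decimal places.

Power ≈ 0.460

z_β = δ·√(n/(σ₁²+σ₂²)) − z_α
    = 0.7 · √(74/25.92) − 1.282
    = 0.7 · 1.68966 − 1.282
    = 1.1828 − 1.282 = -0.0992 → -0.10
Power = Φ(-0.10) = 0.460.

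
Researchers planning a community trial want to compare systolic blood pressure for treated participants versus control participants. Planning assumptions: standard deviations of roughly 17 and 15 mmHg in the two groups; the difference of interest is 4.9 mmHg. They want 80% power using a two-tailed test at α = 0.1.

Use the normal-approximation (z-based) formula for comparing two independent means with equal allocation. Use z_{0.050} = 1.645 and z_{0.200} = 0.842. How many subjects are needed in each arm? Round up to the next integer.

n = (z_{α/2} + z_β)² · (σ₁² + σ₂²) / δ²
  = (1.645 + 0.842)² · (17² + 15² = 514) / 4.9²
  = 6.1852 · 514 / 24.01
  = 132.41
Round up → n = 133 per group.

n = 133 per group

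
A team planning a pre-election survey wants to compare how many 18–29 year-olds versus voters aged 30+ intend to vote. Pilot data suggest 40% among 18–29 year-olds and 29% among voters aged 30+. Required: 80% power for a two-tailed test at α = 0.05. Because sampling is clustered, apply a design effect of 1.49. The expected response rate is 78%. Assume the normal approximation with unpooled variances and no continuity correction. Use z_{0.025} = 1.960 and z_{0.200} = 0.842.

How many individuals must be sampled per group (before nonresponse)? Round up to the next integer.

n = 553 per group

n = (z_{α/2} + z_β)² · [p₁(1−p₁) + p₂(1−p₂)] / (p₁ − p₂)²
  = (1.960 + 0.842)² · (0.40·0.60 + 0.29·0.71) / (0.11)²
  = (2.802)² · (0.2400 + 0.2059) / 0.0121
  = 7.8512 · 0.4459 / 0.0121
  = 289.33
Design effect: 1.49 × 289.33 = 431.10.
Adjust for 78% response: 431.10 / 0.78 = 552.69.
Round up → n = 553 per group.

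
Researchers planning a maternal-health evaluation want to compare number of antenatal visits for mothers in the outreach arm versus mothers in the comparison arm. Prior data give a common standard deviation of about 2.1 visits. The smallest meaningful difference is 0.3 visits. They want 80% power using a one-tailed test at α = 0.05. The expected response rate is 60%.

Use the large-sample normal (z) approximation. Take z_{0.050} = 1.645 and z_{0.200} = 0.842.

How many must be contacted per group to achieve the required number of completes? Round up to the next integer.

n = 1011 per group

n = (z_α + z_β)² · (σ₁² + σ₂²) / δ²
  = (1.645 + 0.842)² · (2·2.1² = 8.82) / 0.3²
  = 6.1852 · 8.82 / 0.09
  = 606.15
Adjust for 60% response: 606.15 / 0.60 = 1010.24.
Round up → n = 1011 per group.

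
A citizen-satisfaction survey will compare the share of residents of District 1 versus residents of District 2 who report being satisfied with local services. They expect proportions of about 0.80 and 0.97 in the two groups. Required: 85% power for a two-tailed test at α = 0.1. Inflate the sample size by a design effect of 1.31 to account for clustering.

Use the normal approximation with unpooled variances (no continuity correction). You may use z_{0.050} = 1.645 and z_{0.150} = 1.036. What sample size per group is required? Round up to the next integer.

n = (z_{α/2} + z_β)² · [p₁(1−p₁) + p₂(1−p₂)] / (p₁ − p₂)²
  = (1.645 + 1.036)² · (0.80·0.20 + 0.97·0.03) / (-0.17)²
  = (2.681)² · (0.1600 + 0.0291) / 0.0289
  = 7.1878 · 0.1891 / 0.0289
  = 47.03
Design effect: 1.31 × 47.03 = 61.61.
Round up → n = 62 per group.

n = 62 per group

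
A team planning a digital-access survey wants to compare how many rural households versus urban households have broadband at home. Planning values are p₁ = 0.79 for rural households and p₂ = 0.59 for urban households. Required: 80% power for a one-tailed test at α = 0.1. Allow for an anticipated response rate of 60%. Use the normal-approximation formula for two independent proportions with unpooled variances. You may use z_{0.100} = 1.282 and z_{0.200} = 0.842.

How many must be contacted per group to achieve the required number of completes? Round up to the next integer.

n = (z_α + z_β)² · [p₁(1−p₁) + p₂(1−p₂)] / (p₁ − p₂)²
  = (1.282 + 0.842)² · (0.79·0.21 + 0.59·0.41) / (0.20)²
  = (2.124)² · (0.1659 + 0.2419) / 0.0400
  = 4.5114 · 0.4078 / 0.0400
  = 45.99
Adjust for 60% response: 45.99 / 0.60 = 76.66.
Round up → n = 77 per group.

n = 77 per group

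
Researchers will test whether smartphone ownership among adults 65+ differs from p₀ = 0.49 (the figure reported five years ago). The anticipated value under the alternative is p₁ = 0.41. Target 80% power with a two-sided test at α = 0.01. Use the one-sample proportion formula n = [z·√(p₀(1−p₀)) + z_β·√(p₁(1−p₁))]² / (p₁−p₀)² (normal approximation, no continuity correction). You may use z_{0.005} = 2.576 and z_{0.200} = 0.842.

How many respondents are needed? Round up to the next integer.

n = [z_{α/2}·√(p₀q₀) + z_β·√(p₁q₁)]² / (p₁ − p₀)²
  = [2.576·√(0.49·0.51) + 0.842·√(0.41·0.59)]² / (-0.08)²
  = [2.576·0.4999 + 0.842·0.4918]² / 0.0064
  = [1.7019]² / 0.0064
  = 452.55
Round up → n = 453.

n = 453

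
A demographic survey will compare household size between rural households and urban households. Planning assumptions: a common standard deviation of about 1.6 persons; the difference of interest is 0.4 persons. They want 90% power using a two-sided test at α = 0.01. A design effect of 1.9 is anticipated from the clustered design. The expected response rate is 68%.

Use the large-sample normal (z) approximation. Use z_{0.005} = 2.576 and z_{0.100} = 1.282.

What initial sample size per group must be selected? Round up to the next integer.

n = (z_{α/2} + z_β)² · (σ₁² + σ₂²) / δ²
  = (2.576 + 1.282)² · (2·1.6² = 5.12) / 0.4²
  = 14.8842 · 5.12 / 0.16
  = 476.29
Design effect: 1.9 × 476.29 = 904.96.
Adjust for 68% response: 904.96 / 0.68 = 1330.82.
Round up → n = 1331 per group.

n = 1331 per group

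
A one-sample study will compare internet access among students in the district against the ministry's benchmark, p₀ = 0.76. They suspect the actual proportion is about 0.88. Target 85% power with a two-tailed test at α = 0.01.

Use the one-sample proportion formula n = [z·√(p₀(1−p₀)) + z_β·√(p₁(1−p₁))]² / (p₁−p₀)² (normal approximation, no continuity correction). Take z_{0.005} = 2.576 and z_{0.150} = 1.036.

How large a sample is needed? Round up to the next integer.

n = 144

n = [z_{α/2}·√(p₀q₀) + z_β·√(p₁q₁)]² / (p₁ − p₀)²
  = [2.576·√(0.76·0.24) + 1.036·√(0.88·0.12)]² / (0.12)²
  = [2.576·0.4271 + 1.036·0.3250]² / 0.0144
  = [1.4368]² / 0.0144
  = 143.37
Round up → n = 144.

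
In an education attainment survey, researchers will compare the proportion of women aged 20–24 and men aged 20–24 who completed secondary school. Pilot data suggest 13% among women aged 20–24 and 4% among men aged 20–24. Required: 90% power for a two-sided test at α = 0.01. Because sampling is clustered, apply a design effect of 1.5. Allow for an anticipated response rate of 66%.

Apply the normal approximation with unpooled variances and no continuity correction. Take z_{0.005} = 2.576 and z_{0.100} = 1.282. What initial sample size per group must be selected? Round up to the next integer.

n = 633 per group

n = (z_{α/2} + z_β)² · [p₁(1−p₁) + p₂(1−p₂)] / (p₁ − p₂)²
  = (2.576 + 1.282)² · (0.13·0.87 + 0.04·0.96) / (0.09)²
  = (3.858)² · (0.1131 + 0.0384) / 0.0081
  = 14.8842 · 0.1515 / 0.0081
  = 278.39
Design effect: 1.5 × 278.39 = 417.58.
Adjust for 66% response: 417.58 / 0.66 = 632.70.
Round up → n = 633 per group.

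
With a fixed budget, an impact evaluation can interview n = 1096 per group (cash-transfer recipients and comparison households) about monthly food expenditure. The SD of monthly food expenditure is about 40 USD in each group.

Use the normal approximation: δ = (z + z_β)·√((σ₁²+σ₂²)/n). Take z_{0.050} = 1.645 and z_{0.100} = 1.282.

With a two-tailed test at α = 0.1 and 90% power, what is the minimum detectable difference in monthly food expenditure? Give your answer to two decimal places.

Minimum detectable difference ≈ 5.00 USD

δ = (z_{α/2} + z_β) · √((σ₁²+σ₂²)/n)
  = (1.645 + 1.282) · √(3200/1096)
  = 2.927 · √2.9197
  = 2.927 · 1.7087
  = 5.0014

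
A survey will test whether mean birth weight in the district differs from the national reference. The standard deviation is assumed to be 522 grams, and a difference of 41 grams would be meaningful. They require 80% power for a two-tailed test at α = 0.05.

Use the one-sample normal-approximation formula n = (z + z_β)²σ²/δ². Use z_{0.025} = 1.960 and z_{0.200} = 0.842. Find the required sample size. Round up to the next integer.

n = 1273

n = (z_{α/2} + z_β)² · σ² / δ²
  = (1.960 + 0.842)² · 522² / 41²
  = 7.8512 · 272484 / 1681
  = 1272.65
Round up → n = 1273.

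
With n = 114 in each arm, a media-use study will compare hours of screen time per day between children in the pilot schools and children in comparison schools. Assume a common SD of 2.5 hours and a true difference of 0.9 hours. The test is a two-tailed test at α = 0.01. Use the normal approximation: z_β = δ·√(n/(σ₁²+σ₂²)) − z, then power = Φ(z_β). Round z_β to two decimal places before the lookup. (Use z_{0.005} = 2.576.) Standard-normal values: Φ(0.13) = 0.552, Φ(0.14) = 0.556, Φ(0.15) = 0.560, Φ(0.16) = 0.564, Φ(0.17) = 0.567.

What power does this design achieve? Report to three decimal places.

Power ≈ 0.556

z_β = δ·√(n/(σ₁²+σ₂²)) − z_{α/2}
    = 0.9 · √(114/12.5) − 2.576
    = 0.9 · 3.01993 − 2.576
    = 2.7179 − 2.576 = 0.1419 → 0.14
Power = Φ(0.14) = 0.556.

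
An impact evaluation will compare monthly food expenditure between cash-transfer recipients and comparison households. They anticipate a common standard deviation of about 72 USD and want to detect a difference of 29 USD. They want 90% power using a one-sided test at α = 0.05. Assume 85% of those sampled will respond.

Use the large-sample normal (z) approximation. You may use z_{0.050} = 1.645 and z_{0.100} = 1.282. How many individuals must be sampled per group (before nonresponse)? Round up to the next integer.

n = (z_α + z_β)² · (σ₁² + σ₂²) / δ²
  = (1.645 + 1.282)² · (2·72² = 10368) / 29²
  = 8.5673 · 10368 / 841
  = 105.62
Adjust for 85% response: 105.62 / 0.85 = 124.26.
Round up → n = 125 per group.

n = 125 per group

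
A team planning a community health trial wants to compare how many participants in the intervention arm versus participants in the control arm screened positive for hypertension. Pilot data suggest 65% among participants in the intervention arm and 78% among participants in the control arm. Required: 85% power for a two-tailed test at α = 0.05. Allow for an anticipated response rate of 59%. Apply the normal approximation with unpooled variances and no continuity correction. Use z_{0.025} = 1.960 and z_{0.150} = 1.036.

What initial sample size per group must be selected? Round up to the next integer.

n = (z_{α/2} + z_β)² · [p₁(1−p₁) + p₂(1−p₂)] / (p₁ − p₂)²
  = (1.960 + 1.036)² · (0.65·0.35 + 0.78·0.22) / (-0.13)²
  = (2.996)² · (0.2275 + 0.1716) / 0.0169
  = 8.9760 · 0.3991 / 0.0169
  = 211.97
Adjust for 59% response: 211.97 / 0.59 = 359.27.
Round up → n = 360 per group.

n = 360 per group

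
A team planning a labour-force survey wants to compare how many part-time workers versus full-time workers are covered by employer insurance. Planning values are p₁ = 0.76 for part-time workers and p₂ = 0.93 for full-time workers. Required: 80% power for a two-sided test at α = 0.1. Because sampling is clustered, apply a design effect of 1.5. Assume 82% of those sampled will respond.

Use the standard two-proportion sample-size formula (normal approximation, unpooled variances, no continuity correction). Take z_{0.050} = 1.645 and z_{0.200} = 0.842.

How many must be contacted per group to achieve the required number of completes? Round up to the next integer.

n = (z_{α/2} + z_β)² · [p₁(1−p₁) + p₂(1−p₂)] / (p₁ − p₂)²
  = (1.645 + 0.842)² · (0.76·0.24 + 0.93·0.07) / (-0.17)²
  = (2.487)² · (0.1824 + 0.0651) / 0.0289
  = 6.1852 · 0.2475 / 0.0289
  = 52.97
Design effect: 1.5 × 52.97 = 79.45.
Adjust for 82% response: 79.45 / 0.82 = 96.90.
Round up → n = 97 per group.

n = 97 per group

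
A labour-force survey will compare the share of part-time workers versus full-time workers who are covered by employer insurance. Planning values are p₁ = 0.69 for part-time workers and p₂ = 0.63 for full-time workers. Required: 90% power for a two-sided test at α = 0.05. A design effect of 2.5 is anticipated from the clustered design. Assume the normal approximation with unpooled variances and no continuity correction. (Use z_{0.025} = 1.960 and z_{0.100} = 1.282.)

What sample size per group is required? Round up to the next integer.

n = (z_{α/2} + z_β)² · [p₁(1−p₁) + p₂(1−p₂)] / (p₁ − p₂)²
  = (1.960 + 1.282)² · (0.69·0.31 + 0.63·0.37) / (0.06)²
  = (3.242)² · (0.2139 + 0.2331) / 0.0036
  = 10.5106 · 0.4470 / 0.0036
  = 1305.06
Design effect: 2.5 × 1305.06 = 3262.65.
Round up → n = 3263 per group.

n = 3263 per group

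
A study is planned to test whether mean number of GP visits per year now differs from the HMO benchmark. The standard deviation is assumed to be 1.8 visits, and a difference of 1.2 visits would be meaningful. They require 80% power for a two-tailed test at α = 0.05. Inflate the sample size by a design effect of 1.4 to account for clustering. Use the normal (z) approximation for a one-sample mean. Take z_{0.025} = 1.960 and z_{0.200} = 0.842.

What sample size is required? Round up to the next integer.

n = 25

n = (z_{α/2} + z_β)² · σ² / δ²
  = (1.960 + 0.842)² · 1.8² / 1.2²
  = 7.8512 · 3.24 / 1.44
  = 17.67
Design effect: 1.4 × 17.67 = 24.73.
Round up → n = 25.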